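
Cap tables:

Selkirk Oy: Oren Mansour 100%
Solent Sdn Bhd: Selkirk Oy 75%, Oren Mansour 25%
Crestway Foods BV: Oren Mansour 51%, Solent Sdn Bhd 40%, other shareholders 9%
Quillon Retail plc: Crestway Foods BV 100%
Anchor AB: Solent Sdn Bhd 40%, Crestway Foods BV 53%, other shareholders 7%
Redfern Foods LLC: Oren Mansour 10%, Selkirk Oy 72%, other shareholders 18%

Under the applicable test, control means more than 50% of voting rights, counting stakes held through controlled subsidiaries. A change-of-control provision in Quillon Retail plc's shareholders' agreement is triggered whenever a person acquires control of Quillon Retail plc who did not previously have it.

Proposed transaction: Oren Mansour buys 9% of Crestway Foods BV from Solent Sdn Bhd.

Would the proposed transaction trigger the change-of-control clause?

No

The purchase adds only to Oren's holdings (Solent's stake shrinks), so Oren is the only person who could newly come to control Quillon.
Oren holds 100% of Selkirk, so Oren controls Selkirk.
Selkirk and Oren together hold 75% + 25% = 100% of Solent, so Oren controls Solent.
Oren and Solent together hold 51% + 40% = 91% of Crestway, so Oren controls Crestway.
Crestway holds 100% of Quillon, so Oren controls Quillon.
So Oren already controls Quillon before the transaction.
After the purchase, Oren's direct stake in Crestway rises to 51% + 9% = 60%, and Solent's stake falls to 31%.
Oren controlled Quillon already, so this is not a new person acquiring control; every other person's position is unchanged or reduced.
No new person acquires control, so the clause is not triggered.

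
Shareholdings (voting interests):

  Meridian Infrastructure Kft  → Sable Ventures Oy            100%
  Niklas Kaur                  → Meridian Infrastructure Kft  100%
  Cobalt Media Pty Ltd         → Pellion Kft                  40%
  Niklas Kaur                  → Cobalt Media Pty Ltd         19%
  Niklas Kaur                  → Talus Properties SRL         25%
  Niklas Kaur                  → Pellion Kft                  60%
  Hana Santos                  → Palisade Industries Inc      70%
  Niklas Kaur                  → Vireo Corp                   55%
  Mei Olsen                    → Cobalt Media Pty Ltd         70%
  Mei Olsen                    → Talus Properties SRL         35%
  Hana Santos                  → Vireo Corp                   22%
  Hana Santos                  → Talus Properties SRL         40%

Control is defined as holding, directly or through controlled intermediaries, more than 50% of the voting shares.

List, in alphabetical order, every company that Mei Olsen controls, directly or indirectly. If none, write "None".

Mei holds 70% of Cobalt, so Mei controls Cobalt.
No other company's threshold is met.

Cobalt Media Pty Ltd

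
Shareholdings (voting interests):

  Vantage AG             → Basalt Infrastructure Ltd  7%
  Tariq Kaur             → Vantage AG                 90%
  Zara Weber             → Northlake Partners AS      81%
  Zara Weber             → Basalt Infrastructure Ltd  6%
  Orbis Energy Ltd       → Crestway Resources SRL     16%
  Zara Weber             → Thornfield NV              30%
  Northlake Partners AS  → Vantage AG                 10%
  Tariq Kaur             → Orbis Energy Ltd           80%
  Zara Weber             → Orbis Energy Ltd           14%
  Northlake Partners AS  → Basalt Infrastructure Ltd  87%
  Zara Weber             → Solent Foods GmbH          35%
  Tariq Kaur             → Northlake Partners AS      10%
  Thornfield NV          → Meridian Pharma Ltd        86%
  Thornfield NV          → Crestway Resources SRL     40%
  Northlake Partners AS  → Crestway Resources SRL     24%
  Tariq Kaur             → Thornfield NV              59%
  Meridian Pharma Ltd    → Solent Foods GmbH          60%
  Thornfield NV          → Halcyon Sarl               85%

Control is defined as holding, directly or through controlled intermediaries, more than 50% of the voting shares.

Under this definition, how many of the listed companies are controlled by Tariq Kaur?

7

Tariq holds 59% of Thornfield, so Tariq controls Thornfield.
Tariq holds 80% of Orbis, so Tariq controls Orbis.
Thornfield holds 86% of Meridian, so Tariq controls Meridian.
Thornfield and Orbis together hold 40% + 16% = 56% of Crestway, so Tariq controls Crestway.
Meridian holds 60% of Solent, so Tariq controls Solent.
Tariq holds 90% of Vantage, so Tariq controls Vantage.
Thornfield holds 85% of Halcyon, so Tariq controls Halcyon.
No other company's threshold is met.
Tariq controls 7 companies.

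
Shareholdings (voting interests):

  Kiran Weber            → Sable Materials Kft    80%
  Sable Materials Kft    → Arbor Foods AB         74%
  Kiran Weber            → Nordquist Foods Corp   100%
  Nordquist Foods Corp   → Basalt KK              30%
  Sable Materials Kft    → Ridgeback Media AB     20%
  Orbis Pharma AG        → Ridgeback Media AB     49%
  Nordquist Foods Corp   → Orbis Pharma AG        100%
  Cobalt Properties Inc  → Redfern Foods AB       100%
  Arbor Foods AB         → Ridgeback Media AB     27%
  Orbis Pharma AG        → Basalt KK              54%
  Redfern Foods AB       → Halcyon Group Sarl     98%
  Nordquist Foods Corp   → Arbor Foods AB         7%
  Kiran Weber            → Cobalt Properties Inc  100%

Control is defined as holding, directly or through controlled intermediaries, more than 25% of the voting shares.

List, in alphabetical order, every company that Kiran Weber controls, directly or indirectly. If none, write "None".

Arbor Foods AB, Basalt KK, Cobalt Properties Inc, Halcyon Group Sarl, Nordquist Foods Corp, Orbis Pharma AG, Redfern Foods AB, Ridgeback Media AB, Sable Materials Kft

Kiran holds 100% of Cobalt, so Kiran controls Cobalt.
Kiran holds 80% of Sable, so Kiran controls Sable.
Kiran holds 100% of Nordquist, so Kiran controls Nordquist.
Sable and Nordquist together hold 74% + 7% = 81% of Arbor, so Kiran controls Arbor.
Nordquist holds 100% of Orbis, so Kiran controls Orbis.
Cobalt holds 100% of Redfern, so Kiran controls Redfern.
Orbis and Arbor and Sable together hold 49% + 27% + 20% = 96% of Ridgeback, so Kiran controls Ridgeback.
Redfern holds 98% of Halcyon, so Kiran controls Halcyon.
Nordquist and Orbis together hold 30% + 54% = 84% of Basalt, so Kiran controls Basalt.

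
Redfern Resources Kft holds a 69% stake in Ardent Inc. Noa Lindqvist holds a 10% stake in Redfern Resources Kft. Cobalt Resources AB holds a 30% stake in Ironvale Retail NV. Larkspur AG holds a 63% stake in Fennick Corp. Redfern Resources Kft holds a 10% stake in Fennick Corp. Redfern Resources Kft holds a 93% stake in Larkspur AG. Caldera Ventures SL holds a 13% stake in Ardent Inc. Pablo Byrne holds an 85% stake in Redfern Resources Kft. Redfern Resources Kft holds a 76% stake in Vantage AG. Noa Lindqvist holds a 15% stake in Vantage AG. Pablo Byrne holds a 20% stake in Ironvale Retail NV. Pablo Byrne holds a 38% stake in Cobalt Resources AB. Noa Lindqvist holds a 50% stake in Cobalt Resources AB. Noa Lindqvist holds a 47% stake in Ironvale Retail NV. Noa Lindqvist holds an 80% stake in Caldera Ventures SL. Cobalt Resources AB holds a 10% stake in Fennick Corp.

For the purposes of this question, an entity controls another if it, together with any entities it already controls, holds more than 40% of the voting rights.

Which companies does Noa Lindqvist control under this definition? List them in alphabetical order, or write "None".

Noa holds 50% of Cobalt, so Noa controls Cobalt.
Noa holds 80% of Caldera, so Noa controls Caldera.
Noa and Cobalt together hold 47% + 30% = 77% of Ironvale, so Noa controls Ironvale.
No other company's threshold is met.

Caldera Ventures SL, Cobalt Resources AB, Ironvale Retail NV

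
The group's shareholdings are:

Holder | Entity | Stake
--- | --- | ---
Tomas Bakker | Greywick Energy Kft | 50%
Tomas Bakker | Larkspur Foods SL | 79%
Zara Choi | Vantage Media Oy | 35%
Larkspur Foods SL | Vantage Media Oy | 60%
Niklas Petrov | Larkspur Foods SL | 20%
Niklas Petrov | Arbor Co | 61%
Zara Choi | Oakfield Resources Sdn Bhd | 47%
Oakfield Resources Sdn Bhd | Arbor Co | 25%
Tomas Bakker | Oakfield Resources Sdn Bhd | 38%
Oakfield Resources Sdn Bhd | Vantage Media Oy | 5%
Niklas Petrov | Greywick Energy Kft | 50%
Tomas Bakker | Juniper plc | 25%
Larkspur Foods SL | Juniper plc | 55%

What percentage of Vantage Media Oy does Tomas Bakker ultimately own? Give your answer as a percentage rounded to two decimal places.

Tomas reaches Vantage along 2 paths.
Via Larkspur: 79% × 60% = 47.4%.
Via Oakfield: 38% × 5% = 1.9%.
Total: 47.4% + 1.9% = 49.3%.
Rounded: 49.30%.

49.30%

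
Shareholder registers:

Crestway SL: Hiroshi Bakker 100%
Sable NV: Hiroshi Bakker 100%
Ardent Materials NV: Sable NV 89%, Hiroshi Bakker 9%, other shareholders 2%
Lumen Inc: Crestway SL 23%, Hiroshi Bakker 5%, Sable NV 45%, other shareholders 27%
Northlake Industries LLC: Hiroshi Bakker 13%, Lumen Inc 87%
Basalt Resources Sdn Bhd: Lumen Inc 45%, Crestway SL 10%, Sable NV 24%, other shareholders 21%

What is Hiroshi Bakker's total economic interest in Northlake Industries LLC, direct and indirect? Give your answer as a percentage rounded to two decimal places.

76.51%

Hiroshi reaches Northlake along 4 paths.
Direct stake: 13% = 13%.
Via Crestway → Lumen: 100% × 23% × 87% = 20.01%.
Via Lumen: 5% × 87% = 4.35%.
Via Sable → Lumen: 100% × 45% × 87% = 39.15%.
Total: 13% + 20.01% + 4.35% + 39.15% = 76.51%.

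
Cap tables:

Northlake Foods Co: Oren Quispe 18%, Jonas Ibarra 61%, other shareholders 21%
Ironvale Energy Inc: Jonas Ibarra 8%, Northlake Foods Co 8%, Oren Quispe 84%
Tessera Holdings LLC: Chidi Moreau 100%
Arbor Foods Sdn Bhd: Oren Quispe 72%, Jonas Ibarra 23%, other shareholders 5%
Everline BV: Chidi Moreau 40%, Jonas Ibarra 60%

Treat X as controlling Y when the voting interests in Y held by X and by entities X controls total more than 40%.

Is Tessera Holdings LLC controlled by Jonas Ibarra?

No

Jonas holds 61% of Northlake, so Jonas controls Northlake.
Jonas holds 60% of Everline, so Jonas controls Everline.
Neither Jonas nor any entity Jonas controls holds any voting interest in Tessera.
So Jonas does not control Tessera.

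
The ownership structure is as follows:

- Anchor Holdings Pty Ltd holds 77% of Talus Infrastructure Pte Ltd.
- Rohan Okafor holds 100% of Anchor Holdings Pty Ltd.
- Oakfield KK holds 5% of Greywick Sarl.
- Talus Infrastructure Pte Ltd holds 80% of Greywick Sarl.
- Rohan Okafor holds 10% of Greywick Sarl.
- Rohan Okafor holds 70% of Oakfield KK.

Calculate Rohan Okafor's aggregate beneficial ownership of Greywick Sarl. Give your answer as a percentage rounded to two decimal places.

Rohan reaches Greywick along 3 paths.
Via Anchor → Talus: 100% × 77% × 80% = 61.6%.
Direct stake: 10% = 10%.
Via Oakfield: 70% × 5% = 3.5%.
Total: 61.6% + 10% + 3.5% = 75.1%.
Rounded: 75.10%.

75.10%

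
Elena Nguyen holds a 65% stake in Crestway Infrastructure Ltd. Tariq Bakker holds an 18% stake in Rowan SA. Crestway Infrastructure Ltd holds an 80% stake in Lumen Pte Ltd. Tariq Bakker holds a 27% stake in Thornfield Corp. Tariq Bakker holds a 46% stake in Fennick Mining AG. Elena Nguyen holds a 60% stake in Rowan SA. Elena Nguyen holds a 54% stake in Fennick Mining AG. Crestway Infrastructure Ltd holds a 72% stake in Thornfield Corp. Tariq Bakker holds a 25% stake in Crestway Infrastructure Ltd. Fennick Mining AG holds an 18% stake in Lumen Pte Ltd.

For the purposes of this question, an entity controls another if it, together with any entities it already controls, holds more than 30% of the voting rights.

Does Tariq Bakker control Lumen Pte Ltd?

Tariq holds 46% of Fennick, so Tariq controls Fennick.
In Lumen, Tariq's side holds only 18%, not > 30%.
So Tariq does not control Lumen.

No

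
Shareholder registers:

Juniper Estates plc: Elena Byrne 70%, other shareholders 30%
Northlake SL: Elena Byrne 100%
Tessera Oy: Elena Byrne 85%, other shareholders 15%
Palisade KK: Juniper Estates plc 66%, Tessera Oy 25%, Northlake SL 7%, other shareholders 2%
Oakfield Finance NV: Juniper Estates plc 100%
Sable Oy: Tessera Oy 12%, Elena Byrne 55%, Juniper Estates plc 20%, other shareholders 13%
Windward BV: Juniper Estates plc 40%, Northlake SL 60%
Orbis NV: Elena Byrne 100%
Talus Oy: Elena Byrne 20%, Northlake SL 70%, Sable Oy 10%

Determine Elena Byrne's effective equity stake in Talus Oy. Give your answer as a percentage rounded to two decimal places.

97.92%

Elena reaches Talus along 5 paths.
Direct stake: 20% = 20%.
Via Northlake: 100% × 70% = 70%.
Via Tessera → Sable: 85% × 12% × 10% = 1.02%.
Via Sable: 55% × 10% = 5.5%.
Via Juniper → Sable: 70% × 20% × 10% = 1.4%.
Total: 20% + 70% + 1.02% + 5.5% + 1.4% = 97.92%.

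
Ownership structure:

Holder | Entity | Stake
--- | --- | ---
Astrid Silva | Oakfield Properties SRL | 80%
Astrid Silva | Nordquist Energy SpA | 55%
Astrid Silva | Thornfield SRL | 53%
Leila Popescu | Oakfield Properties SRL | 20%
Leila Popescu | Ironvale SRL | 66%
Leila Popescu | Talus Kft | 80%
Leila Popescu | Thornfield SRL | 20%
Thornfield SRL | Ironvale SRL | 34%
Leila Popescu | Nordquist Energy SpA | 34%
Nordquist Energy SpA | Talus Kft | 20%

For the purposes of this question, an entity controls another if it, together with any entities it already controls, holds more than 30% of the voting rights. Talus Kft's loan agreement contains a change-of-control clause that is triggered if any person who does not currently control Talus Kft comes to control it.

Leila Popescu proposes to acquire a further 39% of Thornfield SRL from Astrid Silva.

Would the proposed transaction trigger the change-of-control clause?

No

The purchase adds only to Leila's holdings (Astrid's stake shrinks), so Leila is the only person who could newly come to control Talus.
Leila holds 34% of Nordquist, so Leila controls Nordquist.
Nordquist and Leila together hold 20% + 80% = 100% of Talus, so Leila controls Talus.
So Leila already controls Talus before the transaction.
After the purchase, Leila's direct stake in Thornfield rises to 20% + 39% = 59%, and Astrid's stake falls to 14%.
Leila controlled Talus already, so this is not a new person acquiring control; every other person's position is unchanged or reduced.
No new person acquires control, so the clause is not triggered.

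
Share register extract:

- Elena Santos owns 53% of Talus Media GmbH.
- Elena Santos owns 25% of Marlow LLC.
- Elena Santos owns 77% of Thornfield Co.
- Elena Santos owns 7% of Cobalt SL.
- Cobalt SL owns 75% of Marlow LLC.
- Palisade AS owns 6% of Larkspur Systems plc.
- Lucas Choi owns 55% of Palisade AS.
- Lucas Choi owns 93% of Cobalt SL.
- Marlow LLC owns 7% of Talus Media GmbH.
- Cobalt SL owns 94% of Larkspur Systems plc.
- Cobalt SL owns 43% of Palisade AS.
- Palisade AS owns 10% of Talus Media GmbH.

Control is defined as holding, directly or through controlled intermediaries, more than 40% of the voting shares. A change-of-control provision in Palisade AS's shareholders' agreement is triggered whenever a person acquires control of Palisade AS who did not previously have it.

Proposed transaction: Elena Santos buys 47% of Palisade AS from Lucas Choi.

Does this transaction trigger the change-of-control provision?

Yes

The purchase adds only to Elena's holdings (Lucas's stake shrinks), so Elena is the only person who could newly come to control Palisade.
Elena holds 77% of Thornfield, so Elena controls Thornfield.
Elena holds 53% of Talus, so Elena controls Talus.
Neither Elena nor any entity Elena controls holds any voting interest in Palisade.
So before the transaction, Elena does not control Palisade.
After the purchase, Elena holds 47% of Palisade directly, and Lucas's stake falls to 8%.
Elena holds 47% of Palisade, so Elena controls Palisade.
Elena did not control Palisade before and does after, so the clause is triggered.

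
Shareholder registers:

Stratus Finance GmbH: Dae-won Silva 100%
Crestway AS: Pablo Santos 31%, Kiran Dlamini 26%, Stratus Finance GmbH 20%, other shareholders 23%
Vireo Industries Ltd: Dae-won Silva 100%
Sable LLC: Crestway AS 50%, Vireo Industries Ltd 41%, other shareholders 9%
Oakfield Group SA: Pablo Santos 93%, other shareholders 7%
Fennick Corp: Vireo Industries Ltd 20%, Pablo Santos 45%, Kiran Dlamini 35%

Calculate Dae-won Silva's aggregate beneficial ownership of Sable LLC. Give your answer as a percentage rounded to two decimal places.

Dae-won reaches Sable along 2 paths.
Via Stratus → Crestway: 100% × 20% × 50% = 10%.
Via Vireo: 100% × 41% = 41%.
Total: 10% + 41% = 51%.
Rounded: 51.00%.

51.00%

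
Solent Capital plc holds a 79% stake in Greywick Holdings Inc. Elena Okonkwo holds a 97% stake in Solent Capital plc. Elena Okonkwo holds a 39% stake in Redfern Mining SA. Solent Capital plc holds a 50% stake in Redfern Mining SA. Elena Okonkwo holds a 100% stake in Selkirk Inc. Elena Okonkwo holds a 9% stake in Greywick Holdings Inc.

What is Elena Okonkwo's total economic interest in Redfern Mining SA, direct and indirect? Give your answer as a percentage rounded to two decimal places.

87.50%

Elena reaches Redfern along 2 paths.
Via Solent: 97% × 50% = 48.5%.
Direct stake: 39% = 39%.
Total: 48.5% + 39% = 87.5%.
Rounded: 87.50%.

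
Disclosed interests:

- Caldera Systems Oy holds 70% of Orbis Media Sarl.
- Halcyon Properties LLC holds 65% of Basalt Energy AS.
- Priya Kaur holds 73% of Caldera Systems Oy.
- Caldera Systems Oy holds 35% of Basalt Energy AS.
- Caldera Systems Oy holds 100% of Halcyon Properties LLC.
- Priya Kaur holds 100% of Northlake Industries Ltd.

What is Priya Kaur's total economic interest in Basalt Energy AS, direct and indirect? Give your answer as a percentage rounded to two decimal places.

73.00%

Priya reaches Basalt along 2 paths.
Via Caldera: 73% × 35% = 25.55%.
Via Caldera → Halcyon: 73% × 100% × 65% = 47.45%.
Total: 25.55% + 47.45% = 73%.
Rounded: 73.00%.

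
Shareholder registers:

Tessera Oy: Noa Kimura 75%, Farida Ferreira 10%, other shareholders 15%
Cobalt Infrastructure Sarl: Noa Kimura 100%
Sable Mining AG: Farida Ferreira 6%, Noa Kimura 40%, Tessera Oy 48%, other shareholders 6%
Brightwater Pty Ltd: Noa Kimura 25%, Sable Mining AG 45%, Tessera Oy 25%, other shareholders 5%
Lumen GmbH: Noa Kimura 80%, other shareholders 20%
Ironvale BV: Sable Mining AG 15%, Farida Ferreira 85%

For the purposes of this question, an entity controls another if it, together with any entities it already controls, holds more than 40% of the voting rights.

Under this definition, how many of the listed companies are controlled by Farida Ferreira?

1

Farida holds 85% of Ironvale, so Farida controls Ironvale.
No other company's threshold is met.
Farida controls 1 company.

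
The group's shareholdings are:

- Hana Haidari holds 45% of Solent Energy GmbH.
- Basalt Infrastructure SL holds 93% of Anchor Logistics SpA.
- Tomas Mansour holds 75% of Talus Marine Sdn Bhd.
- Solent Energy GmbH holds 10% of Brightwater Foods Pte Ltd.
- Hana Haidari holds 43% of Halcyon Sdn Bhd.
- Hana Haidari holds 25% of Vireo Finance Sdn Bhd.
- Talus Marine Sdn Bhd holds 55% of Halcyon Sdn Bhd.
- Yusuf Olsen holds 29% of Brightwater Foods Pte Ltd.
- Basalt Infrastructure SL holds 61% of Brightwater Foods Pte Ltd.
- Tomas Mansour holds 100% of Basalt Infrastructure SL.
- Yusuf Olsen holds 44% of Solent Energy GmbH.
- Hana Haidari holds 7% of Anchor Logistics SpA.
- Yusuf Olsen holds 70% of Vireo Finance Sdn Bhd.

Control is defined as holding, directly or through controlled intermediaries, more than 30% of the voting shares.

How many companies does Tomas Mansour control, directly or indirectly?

Tomas holds 100% of Basalt, so Tomas controls Basalt.
Tomas holds 75% of Talus, so Tomas controls Talus.
Basalt holds 61% of Brightwater, so Tomas controls Brightwater.
Talus holds 55% of Halcyon, so Tomas controls Halcyon.
Basalt holds 93% of Anchor, so Tomas controls Anchor.
No other company's threshold is met.
Tomas controls 5 companies.

5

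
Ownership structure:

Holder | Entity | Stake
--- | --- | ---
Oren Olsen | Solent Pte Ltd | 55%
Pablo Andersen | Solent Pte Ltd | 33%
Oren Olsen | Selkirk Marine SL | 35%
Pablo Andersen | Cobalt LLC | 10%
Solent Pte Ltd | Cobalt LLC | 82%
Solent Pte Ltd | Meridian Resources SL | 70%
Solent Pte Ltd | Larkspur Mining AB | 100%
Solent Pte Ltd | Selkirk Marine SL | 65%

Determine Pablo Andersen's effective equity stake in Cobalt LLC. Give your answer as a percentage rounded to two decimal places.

37.06%

Pablo reaches Cobalt along 2 paths.
Direct stake: 10% = 10%.
Via Solent: 33% × 82% = 27.06%.
Total: 10% + 27.06% = 37.06%.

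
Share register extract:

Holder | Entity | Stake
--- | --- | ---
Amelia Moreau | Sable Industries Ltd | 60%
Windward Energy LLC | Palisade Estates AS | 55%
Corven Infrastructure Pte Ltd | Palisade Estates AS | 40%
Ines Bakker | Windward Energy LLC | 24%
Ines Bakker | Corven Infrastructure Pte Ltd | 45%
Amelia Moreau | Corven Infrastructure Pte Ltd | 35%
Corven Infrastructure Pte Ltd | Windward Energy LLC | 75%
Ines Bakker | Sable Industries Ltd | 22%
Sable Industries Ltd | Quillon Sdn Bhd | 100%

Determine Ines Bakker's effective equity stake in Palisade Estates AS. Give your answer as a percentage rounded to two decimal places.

49.76%

Ines reaches Palisade along 3 paths.
Via Windward: 24% × 55% = 13.2%.
Via Corven → Windward: 45% × 75% × 55% = 18.5625%.
Via Corven: 45% × 40% = 18%.
Total: 13.2% + 18.5625% + 18% = 49.7625%.
Rounded: 49.76%.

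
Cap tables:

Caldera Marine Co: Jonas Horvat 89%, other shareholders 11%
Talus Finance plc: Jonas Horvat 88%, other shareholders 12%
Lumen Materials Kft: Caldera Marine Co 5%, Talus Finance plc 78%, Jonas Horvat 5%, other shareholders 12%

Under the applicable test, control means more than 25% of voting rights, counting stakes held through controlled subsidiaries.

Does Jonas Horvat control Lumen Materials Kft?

Yes

Jonas holds 89% of Caldera, so Jonas controls Caldera.
Jonas holds 88% of Talus, so Jonas controls Talus.
Caldera and Talus and Jonas together hold 5% + 78% + 5% = 88% of Lumen, so Jonas controls Lumen.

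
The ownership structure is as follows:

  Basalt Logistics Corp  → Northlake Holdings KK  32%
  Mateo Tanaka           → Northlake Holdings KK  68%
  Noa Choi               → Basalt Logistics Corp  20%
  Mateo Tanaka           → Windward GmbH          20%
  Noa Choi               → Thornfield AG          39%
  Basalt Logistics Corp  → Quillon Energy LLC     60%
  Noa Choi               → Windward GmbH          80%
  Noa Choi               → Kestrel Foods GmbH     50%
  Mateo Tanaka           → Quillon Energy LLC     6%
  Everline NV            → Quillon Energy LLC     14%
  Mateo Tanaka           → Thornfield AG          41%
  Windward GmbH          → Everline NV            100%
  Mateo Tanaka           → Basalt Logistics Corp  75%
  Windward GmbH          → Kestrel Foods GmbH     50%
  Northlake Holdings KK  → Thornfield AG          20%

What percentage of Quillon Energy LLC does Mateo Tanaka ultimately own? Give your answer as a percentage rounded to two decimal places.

Mateo reaches Quillon along 3 paths.
Direct stake: 6% = 6%.
Via Windward → Everline: 20% × 100% × 14% = 2.8%.
Via Basalt: 75% × 60% = 45%.
Total: 6% + 2.8% + 45% = 53.8%.
Rounded: 53.80%.

53.80%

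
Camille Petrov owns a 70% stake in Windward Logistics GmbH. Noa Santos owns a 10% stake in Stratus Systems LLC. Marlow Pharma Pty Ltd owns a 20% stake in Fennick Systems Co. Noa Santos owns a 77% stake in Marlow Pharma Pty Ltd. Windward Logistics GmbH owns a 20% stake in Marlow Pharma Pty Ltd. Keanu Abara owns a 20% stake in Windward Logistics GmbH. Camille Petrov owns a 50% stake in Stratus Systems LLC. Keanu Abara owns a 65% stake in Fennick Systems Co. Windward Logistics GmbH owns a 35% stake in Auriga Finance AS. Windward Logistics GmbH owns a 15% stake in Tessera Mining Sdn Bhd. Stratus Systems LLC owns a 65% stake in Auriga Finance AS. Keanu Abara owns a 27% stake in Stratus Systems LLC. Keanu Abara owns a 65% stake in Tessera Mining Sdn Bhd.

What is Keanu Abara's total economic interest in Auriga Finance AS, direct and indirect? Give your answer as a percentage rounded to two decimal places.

Keanu reaches Auriga along 2 paths.
Via Stratus: 27% × 65% = 17.55%.
Via Windward: 20% × 35% = 7%.
Total: 17.55% + 7% = 24.55%.

24.55%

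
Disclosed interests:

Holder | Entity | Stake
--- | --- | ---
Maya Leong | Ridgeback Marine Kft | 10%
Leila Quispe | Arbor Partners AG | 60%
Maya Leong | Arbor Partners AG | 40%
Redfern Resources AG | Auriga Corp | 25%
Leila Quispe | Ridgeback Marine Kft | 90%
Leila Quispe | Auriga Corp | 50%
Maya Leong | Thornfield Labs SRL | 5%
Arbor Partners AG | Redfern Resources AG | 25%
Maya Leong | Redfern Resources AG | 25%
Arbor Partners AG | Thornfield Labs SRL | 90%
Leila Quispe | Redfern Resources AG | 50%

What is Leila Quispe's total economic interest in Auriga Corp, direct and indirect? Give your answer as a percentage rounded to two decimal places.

66.25%

Leila reaches Auriga along 3 paths.
Direct stake: 50% = 50%.
Via Arbor → Redfern: 60% × 25% × 25% = 3.75%.
Via Redfern: 50% × 25% = 12.5%.
Total: 50% + 3.75% + 12.5% = 66.25%.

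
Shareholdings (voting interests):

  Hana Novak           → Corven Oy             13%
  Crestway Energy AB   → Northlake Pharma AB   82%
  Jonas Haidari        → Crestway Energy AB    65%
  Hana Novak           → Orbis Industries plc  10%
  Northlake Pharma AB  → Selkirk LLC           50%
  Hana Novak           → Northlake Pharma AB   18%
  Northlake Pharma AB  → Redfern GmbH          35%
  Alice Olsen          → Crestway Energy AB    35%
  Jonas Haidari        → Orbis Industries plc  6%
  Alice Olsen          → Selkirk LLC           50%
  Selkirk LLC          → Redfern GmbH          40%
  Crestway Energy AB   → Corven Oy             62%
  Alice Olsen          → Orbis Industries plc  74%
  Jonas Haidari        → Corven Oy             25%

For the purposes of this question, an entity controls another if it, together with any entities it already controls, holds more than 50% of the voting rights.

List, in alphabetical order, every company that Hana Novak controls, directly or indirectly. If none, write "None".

None

Hana's largest direct stake is 18% in Northlake, which does not meet the threshold.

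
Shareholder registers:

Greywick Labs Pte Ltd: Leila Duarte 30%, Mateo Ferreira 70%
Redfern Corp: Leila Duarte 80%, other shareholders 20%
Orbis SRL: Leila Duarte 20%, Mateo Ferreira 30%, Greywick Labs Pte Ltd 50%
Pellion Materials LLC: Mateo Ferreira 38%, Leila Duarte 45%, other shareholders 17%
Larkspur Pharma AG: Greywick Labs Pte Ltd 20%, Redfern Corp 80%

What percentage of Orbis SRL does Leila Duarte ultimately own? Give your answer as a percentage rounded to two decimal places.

35.00%

Leila reaches Orbis along 2 paths.
Direct stake: 20% = 20%.
Via Greywick: 30% × 50% = 15%.
Total: 20% + 15% = 35%.
Rounded: 35.00%.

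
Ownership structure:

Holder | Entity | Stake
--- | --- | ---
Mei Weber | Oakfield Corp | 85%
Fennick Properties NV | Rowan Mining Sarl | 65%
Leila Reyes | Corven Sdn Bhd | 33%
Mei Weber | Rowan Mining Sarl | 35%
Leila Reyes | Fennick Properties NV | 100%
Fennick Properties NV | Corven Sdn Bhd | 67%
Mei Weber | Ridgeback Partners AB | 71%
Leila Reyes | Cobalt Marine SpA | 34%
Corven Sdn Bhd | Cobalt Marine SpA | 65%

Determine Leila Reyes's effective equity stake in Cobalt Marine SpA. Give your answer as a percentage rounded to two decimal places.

99.00%

Leila reaches Cobalt along 3 paths.
Via Corven: 33% × 65% = 21.45%.
Via Fennick → Corven: 100% × 67% × 65% = 43.55%.
Direct stake: 34% = 34%.
Total: 21.45% + 43.55% + 34% = 99%.
Rounded: 99.00%.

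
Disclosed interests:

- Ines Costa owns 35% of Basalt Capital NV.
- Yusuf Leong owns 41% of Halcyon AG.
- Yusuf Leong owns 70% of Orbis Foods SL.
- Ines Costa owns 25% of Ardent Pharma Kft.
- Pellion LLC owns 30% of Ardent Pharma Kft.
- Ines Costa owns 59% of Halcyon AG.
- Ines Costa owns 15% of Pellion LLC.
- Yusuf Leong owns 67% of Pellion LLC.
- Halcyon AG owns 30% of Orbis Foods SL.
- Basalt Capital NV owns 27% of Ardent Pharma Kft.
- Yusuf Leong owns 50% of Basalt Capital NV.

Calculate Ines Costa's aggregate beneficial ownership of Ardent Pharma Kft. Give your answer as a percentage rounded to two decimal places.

38.95%

Ines reaches Ardent along 3 paths.
Via Basalt: 35% × 27% = 9.45%.
Via Pellion: 15% × 30% = 4.5%.
Direct stake: 25% = 25%.
Total: 9.45% + 4.5% + 25% = 38.95%.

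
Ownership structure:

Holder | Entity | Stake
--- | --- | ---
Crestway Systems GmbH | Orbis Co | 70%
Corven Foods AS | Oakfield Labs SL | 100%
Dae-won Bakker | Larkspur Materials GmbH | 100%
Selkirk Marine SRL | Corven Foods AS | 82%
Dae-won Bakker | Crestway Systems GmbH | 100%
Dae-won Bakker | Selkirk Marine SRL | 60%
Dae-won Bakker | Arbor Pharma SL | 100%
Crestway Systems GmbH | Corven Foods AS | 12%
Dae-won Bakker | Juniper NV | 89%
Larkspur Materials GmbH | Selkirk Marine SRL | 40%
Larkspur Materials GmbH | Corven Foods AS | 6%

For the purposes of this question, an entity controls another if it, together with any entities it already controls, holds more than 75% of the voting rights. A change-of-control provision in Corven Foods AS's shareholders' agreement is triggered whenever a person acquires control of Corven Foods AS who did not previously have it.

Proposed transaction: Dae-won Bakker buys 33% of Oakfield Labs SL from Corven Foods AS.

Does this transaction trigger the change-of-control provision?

No

The purchase adds only to Dae-won's holdings (Corven's stake shrinks), so Dae-won is the only person who could newly come to control Corven.
Dae-won holds 100% of Crestway, so Dae-won controls Crestway.
Dae-won holds 100% of Larkspur, so Dae-won controls Larkspur.
Larkspur and Dae-won together hold 40% + 60% = 100% of Selkirk, so Dae-won controls Selkirk.
Selkirk and Crestway and Larkspur together hold 82% + 12% + 6% = 100% of Corven, so Dae-won controls Corven.
So Dae-won already controls Corven before the transaction.
After the purchase, Dae-won holds 33% of Oakfield directly, and Corven's stake falls to 67%.
Dae-won controlled Corven already, so this is not a new person acquiring control; every other person's position is unchanged or reduced.
No new person acquires control, so the clause is not triggered.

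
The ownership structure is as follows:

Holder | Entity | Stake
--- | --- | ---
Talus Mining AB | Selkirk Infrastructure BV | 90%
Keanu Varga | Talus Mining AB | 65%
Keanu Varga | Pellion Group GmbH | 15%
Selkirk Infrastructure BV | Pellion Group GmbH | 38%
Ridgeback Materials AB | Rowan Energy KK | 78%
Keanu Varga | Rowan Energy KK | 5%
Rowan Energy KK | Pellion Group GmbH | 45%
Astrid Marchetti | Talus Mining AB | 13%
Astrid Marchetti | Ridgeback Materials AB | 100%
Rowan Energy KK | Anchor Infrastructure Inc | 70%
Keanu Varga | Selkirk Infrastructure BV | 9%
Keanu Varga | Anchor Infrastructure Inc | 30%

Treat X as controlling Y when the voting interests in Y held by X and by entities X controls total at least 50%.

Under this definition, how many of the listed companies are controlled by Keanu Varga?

3

Keanu holds 65% of Talus, so Keanu controls Talus.
Keanu and Talus together hold 9% + 90% = 99% of Selkirk, so Keanu controls Selkirk.
Keanu and Selkirk together hold 15% + 38% = 53% of Pellion, so Keanu controls Pellion.
No other company's threshold is met.
Keanu controls 3 companies.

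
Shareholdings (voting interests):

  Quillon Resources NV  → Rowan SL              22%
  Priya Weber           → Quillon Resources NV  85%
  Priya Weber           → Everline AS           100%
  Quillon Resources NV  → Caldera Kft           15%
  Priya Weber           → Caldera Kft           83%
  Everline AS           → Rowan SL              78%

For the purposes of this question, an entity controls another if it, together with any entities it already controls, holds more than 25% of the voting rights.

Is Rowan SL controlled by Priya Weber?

Priya holds 100% of Everline, so Priya controls Everline.
Priya holds 85% of Quillon, so Priya controls Quillon.
Everline and Quillon together hold 78% + 22% = 100% of Rowan, so Priya controls Rowan.

Yes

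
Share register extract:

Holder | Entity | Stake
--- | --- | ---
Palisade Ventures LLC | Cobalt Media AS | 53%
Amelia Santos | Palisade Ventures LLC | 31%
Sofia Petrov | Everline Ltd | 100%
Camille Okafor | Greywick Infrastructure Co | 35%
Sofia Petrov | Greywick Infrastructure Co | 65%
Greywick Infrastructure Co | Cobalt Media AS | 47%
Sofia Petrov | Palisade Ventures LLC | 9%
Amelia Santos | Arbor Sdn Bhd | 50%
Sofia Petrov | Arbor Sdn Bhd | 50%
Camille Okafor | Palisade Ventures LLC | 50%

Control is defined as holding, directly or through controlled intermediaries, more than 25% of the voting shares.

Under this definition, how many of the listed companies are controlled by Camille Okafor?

Camille holds 35% of Greywick, so Camille controls Greywick.
Camille holds 50% of Palisade, so Camille controls Palisade.
Greywick and Palisade together hold 47% + 53% = 100% of Cobalt, so Camille controls Cobalt.
No other company's threshold is met.
Camille controls 3 companies.

3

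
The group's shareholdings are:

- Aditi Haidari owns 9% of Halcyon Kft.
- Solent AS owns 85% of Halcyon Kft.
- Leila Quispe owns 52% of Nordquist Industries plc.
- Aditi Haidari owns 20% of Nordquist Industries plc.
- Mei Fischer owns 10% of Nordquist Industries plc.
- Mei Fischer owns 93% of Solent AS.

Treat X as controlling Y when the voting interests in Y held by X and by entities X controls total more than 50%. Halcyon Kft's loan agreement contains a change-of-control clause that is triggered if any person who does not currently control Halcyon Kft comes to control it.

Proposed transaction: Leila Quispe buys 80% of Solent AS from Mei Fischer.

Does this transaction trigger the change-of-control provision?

Yes

The purchase adds only to Leila's holdings (Mei's stake shrinks), so Leila is the only person who could newly come to control Halcyon.
Leila holds 52% of Nordquist, so Leila controls Nordquist.
Neither Leila nor any entity Leila controls holds any voting interest in Halcyon.
So before the transaction, Leila does not control Halcyon.
After the purchase, Leila holds 80% of Solent directly, and Mei's stake falls to 13%.
Leila holds 80% of Solent, so Leila controls Solent.
Solent holds 85% of Halcyon, so Leila controls Halcyon.
Leila did not control Halcyon before and does after, so the clause is triggered.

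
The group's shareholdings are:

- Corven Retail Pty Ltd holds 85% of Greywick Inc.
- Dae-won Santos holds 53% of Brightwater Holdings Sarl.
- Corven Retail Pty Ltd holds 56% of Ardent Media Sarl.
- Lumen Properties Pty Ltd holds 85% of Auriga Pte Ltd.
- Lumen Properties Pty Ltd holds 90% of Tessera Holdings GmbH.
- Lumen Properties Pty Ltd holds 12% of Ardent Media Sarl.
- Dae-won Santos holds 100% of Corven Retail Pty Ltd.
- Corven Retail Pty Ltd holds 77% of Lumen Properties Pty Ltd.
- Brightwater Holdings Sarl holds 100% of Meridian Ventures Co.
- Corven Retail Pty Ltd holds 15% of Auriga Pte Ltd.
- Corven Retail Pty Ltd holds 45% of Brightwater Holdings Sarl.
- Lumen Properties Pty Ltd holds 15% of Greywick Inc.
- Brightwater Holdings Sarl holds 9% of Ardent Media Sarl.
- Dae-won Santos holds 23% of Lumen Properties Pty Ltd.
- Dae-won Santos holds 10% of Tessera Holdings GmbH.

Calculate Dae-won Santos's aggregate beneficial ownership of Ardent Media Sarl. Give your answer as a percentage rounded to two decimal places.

Dae-won reaches Ardent along 5 paths.
Via Corven → Lumen: 100% × 77% × 12% = 9.24%.
Via Lumen: 23% × 12% = 2.76%.
Via Corven: 100% × 56% = 56%.
Via Corven → Brightwater: 100% × 45% × 9% = 4.05%.
Via Brightwater: 53% × 9% = 4.77%.
Total: 9.24% + 2.76% + 56% + 4.05% + 4.77% = 76.82%.

76.82%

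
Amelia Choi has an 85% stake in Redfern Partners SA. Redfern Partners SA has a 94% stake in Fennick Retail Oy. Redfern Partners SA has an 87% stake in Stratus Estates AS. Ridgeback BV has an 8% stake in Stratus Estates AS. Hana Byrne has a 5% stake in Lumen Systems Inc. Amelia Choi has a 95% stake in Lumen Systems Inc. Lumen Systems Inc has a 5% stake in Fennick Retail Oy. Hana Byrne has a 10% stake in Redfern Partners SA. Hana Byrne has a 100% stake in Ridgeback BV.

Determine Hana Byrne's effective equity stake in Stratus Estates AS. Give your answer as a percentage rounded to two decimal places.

Hana reaches Stratus along 2 paths.
Via Ridgeback: 100% × 8% = 8%.
Via Redfern: 10% × 87% = 8.7%.
Total: 8% + 8.7% = 16.7%.
Rounded: 16.70%.

16.70%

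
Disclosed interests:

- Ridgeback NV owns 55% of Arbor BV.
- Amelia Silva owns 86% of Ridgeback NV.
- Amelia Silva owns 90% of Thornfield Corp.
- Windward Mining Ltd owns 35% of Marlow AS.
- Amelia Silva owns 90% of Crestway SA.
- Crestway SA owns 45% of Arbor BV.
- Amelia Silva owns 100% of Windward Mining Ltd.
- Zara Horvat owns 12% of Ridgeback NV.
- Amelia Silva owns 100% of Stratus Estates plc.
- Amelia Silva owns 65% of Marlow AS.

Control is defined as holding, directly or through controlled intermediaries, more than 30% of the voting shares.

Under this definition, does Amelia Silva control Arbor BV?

Yes

Amelia holds 86% of Ridgeback, so Amelia controls Ridgeback.
Amelia holds 90% of Crestway, so Amelia controls Crestway.
Crestway and Ridgeback together hold 45% + 55% = 100% of Arbor, so Amelia controls Arbor.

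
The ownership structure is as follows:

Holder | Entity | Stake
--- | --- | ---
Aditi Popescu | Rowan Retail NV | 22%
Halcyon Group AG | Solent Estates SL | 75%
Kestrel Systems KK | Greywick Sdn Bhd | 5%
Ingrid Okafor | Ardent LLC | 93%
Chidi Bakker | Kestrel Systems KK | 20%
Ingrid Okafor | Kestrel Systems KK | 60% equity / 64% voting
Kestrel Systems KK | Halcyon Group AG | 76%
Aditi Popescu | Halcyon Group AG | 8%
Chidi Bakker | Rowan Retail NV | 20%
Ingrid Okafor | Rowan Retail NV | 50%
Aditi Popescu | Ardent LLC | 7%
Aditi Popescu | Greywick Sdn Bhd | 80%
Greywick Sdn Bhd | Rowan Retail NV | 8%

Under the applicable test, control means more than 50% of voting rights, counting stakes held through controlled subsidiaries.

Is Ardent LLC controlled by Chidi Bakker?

No

Chidi's largest direct stake is 20% in Kestrel, which does not meet the threshold, so Chidi controls no company.
Neither Chidi nor any entity Chidi controls holds any voting interest in Ardent.
So Chidi does not control Ardent.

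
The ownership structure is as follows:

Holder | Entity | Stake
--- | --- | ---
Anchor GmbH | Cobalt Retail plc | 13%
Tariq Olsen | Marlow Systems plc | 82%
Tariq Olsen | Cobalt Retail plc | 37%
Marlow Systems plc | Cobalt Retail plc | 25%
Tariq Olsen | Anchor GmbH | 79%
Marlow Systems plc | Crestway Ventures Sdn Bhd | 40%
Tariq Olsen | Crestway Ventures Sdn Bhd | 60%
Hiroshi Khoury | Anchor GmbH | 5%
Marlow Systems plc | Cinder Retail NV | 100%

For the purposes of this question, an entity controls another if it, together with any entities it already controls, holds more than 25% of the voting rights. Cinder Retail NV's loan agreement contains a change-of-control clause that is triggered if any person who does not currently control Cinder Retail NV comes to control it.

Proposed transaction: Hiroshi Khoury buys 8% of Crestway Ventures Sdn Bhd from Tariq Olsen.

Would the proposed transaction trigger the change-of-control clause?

No

The purchase adds only to Hiroshi's holdings (Tariq's stake shrinks), so Hiroshi is the only person who could newly come to control Cinder.
Hiroshi's largest direct stake is 5% in Anchor, which does not meet the threshold, so Hiroshi controls no company.
Neither Hiroshi nor any entity Hiroshi controls holds any voting interest in Cinder.
So before the transaction, Hiroshi does not control Cinder.
After the purchase, Hiroshi holds 8% of Crestway directly, and Tariq's stake falls to 52%.
Hiroshi's side now holds 8% of Crestway, not > 25%, so Hiroshi still does not control Crestway.
After the transaction, neither Hiroshi nor any entity Hiroshi controls holds a voting interest in Cinder, so Hiroshi still does not control it.
No new person acquires control, so the clause is not triggered.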